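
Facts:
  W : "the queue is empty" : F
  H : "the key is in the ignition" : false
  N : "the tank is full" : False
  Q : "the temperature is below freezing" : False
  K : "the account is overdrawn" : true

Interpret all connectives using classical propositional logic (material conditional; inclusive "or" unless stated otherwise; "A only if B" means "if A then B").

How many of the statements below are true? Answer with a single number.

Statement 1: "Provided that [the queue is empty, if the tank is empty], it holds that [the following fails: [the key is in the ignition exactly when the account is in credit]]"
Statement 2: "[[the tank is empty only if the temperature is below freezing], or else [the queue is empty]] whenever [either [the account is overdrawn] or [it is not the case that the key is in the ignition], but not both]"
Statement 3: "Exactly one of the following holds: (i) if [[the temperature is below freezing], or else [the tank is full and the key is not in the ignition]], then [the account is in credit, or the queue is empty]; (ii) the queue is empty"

Statement 1: Formalization: (¬N → W) → ¬(H ↔ ¬K)

¬N = ¬F = T
¬N → W = T → F = F
¬K = ¬T = F
H ↔ ¬K = F ↔ F = T
¬(H ↔ ¬K) = ¬T = F
(¬N → W) → ¬(H ↔ ¬K) = F → F = T
Hence Statement 1 is true.

Statement 2: In symbols: (K ⊕ ¬H) → ((¬N → Q) ∨ W)

¬H = ¬F = T
K ⊕ ¬H = T ⊕ T = F
¬N = ¬F = T
¬N → Q = T → F = F
(¬N → Q) ∨ W = F ∨ F = F
(K ⊕ ¬H) → ((¬N → Q) ∨ W) = F → F = T
Thus Statement 2 is true.

Statement 3: In symbols: ((Q ∨ (N ∧ ¬H)) → (¬K ∨ W)) ⊕ W

¬H = ¬F = T
N ∧ ¬H = F ∧ T = F
Q ∨ (N ∧ ¬H) = F ∨ F = F
¬K = ¬T = F
¬K ∨ W = F ∨ F = F
(Q ∨ (N ∧ ¬H)) → (¬K ∨ W) = F → F = T
((Q ∨ (N ∧ ¬H)) → (¬K ∨ W)) ⊕ W = T ⊕ F = T
Thus Statement 3 is true.

Count: 3.

3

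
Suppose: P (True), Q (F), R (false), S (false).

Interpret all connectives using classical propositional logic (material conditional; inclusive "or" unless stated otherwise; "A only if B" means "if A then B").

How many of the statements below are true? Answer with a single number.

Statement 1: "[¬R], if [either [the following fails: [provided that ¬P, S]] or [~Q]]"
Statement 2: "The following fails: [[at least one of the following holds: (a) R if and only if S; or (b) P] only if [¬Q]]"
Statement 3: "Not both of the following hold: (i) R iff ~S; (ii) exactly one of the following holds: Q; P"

Statement 1: This is (¬(¬P → S) ∨ ¬Q) → ¬R.

¬P = ¬T = F
¬P → S = F → F = T
¬(¬P → S) = ¬T = F
¬Q = ¬F = T
¬(¬P → S) ∨ ¬Q = F ∨ T = T
¬R = ¬F = T
(¬(¬P → S) ∨ ¬Q) → ¬R = T → T = T
Hence Statement 1 is true.

Statement 2: Formalization: ¬(((R ↔ S) ∨ P) → ¬Q)

R ↔ S = F ↔ F = T
(R ↔ S) ∨ P = T ∨ T = T
¬Q = ¬F = T
((R ↔ S) ∨ P) → ¬Q = T → T = T
¬(((R ↔ S) ∨ P) → ¬Q) = ¬T = F
Hence Statement 2 is false.

Statement 3: This is (R ↔ ¬S) ↑ (Q ⊕ P).

¬S = ¬F = T
R ↔ ¬S = F ↔ T = F
Q ⊕ P = F ⊕ T = T
(R ↔ ¬S) ↑ (Q ⊕ P) = F ↑ T = T
Thus Statement 3 is true.

True statements: 2 (Statement 1, Statement 3).

2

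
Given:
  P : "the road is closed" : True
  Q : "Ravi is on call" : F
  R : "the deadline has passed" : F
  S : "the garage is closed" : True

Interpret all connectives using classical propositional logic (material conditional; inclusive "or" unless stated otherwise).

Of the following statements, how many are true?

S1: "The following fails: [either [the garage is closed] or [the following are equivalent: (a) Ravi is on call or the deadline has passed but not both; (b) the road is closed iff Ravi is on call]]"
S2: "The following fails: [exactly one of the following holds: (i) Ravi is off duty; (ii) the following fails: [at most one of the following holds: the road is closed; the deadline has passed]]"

0

S1: Parsed as ¬(S ∨ ((Q ⊕ R) ↔ (P ↔ Q)))

Q ⊕ R = F ⊕ F = F
P ↔ Q = T ↔ F = F
(Q ⊕ R) ↔ (P ↔ Q) = F ↔ F = T
S ∨ ((Q ⊕ R) ↔ (P ↔ Q)) = T ∨ T = T
¬(S ∨ ((Q ⊕ R) ↔ (P ↔ Q))) = ¬T = F
Thus S1 is false.

S2: Formalization: ¬(¬Q ⊕ ¬(P ↑ R))

¬Q = ¬F = T
P ↑ R = T ↑ F = T
¬(P ↑ R) = ¬T = F
¬Q ⊕ ¬(P ↑ R) = T ⊕ F = T
¬(¬Q ⊕ ¬(P ↑ R)) = ¬T = F
Thus S2 is false.

True statements: 0 (none).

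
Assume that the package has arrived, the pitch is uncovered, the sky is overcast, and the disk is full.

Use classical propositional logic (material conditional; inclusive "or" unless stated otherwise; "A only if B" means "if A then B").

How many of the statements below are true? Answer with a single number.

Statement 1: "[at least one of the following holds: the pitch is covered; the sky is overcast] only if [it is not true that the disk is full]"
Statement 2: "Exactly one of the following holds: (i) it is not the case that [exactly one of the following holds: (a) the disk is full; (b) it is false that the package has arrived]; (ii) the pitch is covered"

Let N = "the pitch is covered" (F), P = "the sky is overcast" (T), W = "the disk is full" (T), D = "the package has arrived" (T).

Statement 1: Parsed as (N ∨ P) → ¬W

N ∨ P = F ∨ T = T
¬W = ¬T = F
(N ∨ P) → ¬W = T → F = F
So Statement 1 is false.

Statement 2: This is ¬(W ⊕ ¬D) ⊕ N.

¬D = ¬T = F
W ⊕ ¬D = T ⊕ F = T
¬(W ⊕ ¬D) = ¬T = F
¬(W ⊕ ¬D) ⊕ N = F ⊕ F = F
So Statement 2 is false.

True statements: 0 (none).

0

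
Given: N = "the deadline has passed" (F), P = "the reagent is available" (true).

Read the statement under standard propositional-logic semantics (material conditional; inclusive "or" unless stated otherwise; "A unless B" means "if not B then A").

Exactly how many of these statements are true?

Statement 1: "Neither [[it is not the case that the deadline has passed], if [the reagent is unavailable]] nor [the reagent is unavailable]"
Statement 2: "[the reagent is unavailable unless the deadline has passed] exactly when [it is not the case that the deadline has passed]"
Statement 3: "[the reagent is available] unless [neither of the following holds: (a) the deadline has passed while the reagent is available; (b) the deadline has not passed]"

1

Statement 1: Parsed as (not P -> not N) nor not P

not P = not True = False
not N = not False = True
not P -> not N = False -> True = True
not P = not True = False
(not P -> not N) nor not P = True nor False = False
So Statement 1 is false.

Statement 2: This is (not P or N) iff not N.

not P = not True = False
not P or N = False or False = False
not N = not False = True
(not P or N) iff not N = False iff True = False
Hence Statement 2 is false.

Statement 3: This is P or ((N and P) nor not N).

N and P = False and True = False
not N = not False = True
(N and P) nor not N = False nor True = False
P or ((N and P) nor not N) = True or False = True
Hence Statement 3 is true.

1 of the 3 statements is true.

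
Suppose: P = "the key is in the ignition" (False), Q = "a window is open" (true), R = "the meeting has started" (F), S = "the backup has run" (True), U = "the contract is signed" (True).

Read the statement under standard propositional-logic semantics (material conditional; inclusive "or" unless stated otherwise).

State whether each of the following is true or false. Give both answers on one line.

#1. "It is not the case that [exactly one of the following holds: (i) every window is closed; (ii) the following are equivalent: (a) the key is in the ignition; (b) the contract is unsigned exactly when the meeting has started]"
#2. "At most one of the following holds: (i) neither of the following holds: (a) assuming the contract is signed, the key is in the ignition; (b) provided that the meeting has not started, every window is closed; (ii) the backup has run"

#1 True, #2 False

#1: Formalization: not (not Q xor (P iff (not U iff R)))

not Q = not True = False
not U = not True = False
not U iff R = False iff False = True
P iff (not U iff R) = False iff True = False
not Q xor (P iff (not U iff R)) = False xor False = False
not (not Q xor (P iff (not U iff R))) = not False = True
Hence #1 is true.

#2: This is ((U -> P) nor (not R -> not Q)) nand S.

U -> P = True -> False = False
not R = not False = True
not Q = not True = False
not R -> not Q = True -> False = False
(U -> P) nor (not R -> not Q) = False nor False = True
((U -> P) nor (not R -> not Q)) nand S = True nand True = False
Thus #2 is false.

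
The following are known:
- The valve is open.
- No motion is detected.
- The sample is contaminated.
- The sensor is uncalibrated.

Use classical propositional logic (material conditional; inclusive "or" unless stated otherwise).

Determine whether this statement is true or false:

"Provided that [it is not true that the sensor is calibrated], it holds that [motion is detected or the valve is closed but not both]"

False

Let S = "the sensor is calibrated" (F), Q = "motion is detected" (F), P = "the valve is open" (T).
In symbols: ~S -> (Q xor ~P)

~S = ~F = T
~P = ~T = F
Q xor ~P = F xor F = F
~S -> (Q xor ~P) = T -> F = F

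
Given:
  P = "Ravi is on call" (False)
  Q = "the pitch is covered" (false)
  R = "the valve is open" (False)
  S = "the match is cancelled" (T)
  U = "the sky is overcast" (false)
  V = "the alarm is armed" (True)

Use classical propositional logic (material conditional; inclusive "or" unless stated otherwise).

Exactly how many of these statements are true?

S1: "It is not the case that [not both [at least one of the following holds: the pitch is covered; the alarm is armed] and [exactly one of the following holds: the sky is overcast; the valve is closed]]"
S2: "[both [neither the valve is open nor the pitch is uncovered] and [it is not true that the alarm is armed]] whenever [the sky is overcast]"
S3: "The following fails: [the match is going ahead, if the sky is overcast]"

2

S1: In symbols: not ((Q or V) nand (U xor not R))

Q or V = False or True = True
not R = not False = True
U xor not R = False xor True = True
(Q or V) nand (U xor not R) = True nand True = False
not ((Q or V) nand (U xor not R)) = not False = True
Thus S1 is true.

S2: This is U -> ((R nor not Q) and not V).

not Q = not False = True
R nor not Q = False nor True = False
not V = not True = False
(R nor not Q) and not V = False and False = False
U -> ((R nor not Q) and not V) = False -> False = True
So S2 is true.

S3: Formalization: not (U -> not S)

not S = not True = False
U -> not S = False -> False = True
not (U -> not S) = not True = False
Thus S3 is false.

True statements: 2 (S1, S2).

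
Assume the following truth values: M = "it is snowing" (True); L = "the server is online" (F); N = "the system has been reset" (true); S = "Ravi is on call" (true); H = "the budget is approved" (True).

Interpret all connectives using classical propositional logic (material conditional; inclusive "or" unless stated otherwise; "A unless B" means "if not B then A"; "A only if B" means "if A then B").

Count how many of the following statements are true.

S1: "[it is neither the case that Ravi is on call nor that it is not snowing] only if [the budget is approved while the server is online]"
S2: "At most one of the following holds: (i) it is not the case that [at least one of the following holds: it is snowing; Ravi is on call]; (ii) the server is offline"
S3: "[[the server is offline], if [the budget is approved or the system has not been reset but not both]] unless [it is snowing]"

3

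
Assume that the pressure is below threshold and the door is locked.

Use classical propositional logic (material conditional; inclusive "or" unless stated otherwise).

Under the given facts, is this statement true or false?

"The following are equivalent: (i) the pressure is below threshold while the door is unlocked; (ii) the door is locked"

The statement is false.

Let P = "the pressure is above threshold" (False), Q = "the door is locked" (True).
This is (not P and not Q) iff Q.

not P = not False = True
not Q = not True = False
not P and not Q = True and False = False
(not P and not Q) iff Q = False iff True = False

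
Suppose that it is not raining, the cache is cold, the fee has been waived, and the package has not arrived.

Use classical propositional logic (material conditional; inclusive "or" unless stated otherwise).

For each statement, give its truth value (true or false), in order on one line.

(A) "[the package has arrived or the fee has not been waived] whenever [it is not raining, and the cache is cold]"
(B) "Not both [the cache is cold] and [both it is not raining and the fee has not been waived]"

Let H = "it is raining" (False), V = "the cache is warm" (False), R = "the package has arrived" (False), U = "the fee has been waived" (True).

(A): Parsed as (not H and not V) -> (R or not U)

not H = not False = True
not V = not False = True
not H and not V = True and True = True
not U = not True = False
R or not U = False or False = False
(not H and not V) -> (R or not U) = True -> False = False
Hence (A) is false.

(B): In symbols: not V nand (not H and not U)

not V = not False = True
not H = not False = True
not U = not True = False
not H and not U = True and False = False
not V nand (not H and not U) = True nand False = True
So (B) is true.

(A) false / (B) true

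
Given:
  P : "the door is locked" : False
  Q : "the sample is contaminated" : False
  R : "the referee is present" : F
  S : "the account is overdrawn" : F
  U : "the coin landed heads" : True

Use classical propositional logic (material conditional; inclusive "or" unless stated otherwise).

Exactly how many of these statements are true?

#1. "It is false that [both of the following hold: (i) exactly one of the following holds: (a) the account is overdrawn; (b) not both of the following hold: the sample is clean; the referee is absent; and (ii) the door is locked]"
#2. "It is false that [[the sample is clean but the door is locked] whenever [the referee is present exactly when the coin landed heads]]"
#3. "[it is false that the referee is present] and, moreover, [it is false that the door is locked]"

2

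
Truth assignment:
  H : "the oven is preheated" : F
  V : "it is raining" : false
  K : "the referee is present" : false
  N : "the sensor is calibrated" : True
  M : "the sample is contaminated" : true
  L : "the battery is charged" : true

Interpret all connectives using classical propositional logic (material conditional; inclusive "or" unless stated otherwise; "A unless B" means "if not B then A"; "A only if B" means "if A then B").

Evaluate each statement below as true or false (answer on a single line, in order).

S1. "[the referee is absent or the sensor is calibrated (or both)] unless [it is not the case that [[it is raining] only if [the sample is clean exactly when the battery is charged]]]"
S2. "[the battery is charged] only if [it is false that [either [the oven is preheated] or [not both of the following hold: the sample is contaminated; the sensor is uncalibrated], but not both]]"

S1: Parsed as (not K or N) or not (V -> (not M iff L))

not K = not False = True
not K or N = True or True = True
not M = not True = False
not M iff L = False iff True = False
V -> (not M iff L) = False -> False = True
not (V -> (not M iff L)) = not True = False
(not K or N) or not (V -> (not M iff L)) = True or False = True
Thus S1 is true.

S2: This is L -> not (H xor (M nand not N)).

not N = not True = False
M nand not N = True nand False = True
H xor (M nand not N) = False xor True = True
not (H xor (M nand not N)) = not True = False
L -> not (H xor (M nand not N)) = True -> False = False
Thus S2 is false.

S1 True, S2 False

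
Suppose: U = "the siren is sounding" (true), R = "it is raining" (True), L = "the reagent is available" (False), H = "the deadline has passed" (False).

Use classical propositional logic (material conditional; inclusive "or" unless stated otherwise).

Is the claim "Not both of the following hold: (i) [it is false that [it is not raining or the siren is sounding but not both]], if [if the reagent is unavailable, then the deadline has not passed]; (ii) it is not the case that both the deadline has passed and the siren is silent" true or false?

Formalization: ((¬L → ¬H) → ¬(¬R ⊕ U)) ↑ (H ↑ ¬U)

¬L = ¬F = T
¬H = ¬F = T
¬L → ¬H = T → T = T
¬R = ¬T = F
¬R ⊕ U = F ⊕ T = T
¬(¬R ⊕ U) = ¬T = F
(¬L → ¬H) → ¬(¬R ⊕ U) = T → F = F
¬U = ¬T = F
H ↑ ¬U = F ↑ F = T
((¬L → ¬H) → ¬(¬R ⊕ U)) ↑ (H ↑ ¬U) = F ↑ T = T

True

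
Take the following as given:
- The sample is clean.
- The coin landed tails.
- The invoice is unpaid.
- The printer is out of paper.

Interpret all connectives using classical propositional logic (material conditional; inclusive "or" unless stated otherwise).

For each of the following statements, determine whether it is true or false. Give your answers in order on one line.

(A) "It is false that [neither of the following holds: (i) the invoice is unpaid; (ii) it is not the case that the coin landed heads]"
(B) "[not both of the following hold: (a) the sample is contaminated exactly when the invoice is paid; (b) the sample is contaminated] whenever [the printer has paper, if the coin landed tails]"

(A) T; (B) T

Let R = "the invoice is paid" (False), Q = "the coin landed heads" (False), S = "the printer has paper" (False), P = "the sample is contaminated" (False).

(A): Formalization: not (not R nor not Q)

not R = not False = True
not Q = not False = True
not R nor not Q = True nor True = False
not (not R nor not Q) = not False = True
So (A) is true.

(B): This is (not Q -> S) -> ((P iff R) nand P).

not Q = not False = True
not Q -> S = True -> False = False
P iff R = False iff False = True
(P iff R) nand P = True nand False = True
(not Q -> S) -> ((P iff R) nand P) = False -> True = True
Hence (B) is true.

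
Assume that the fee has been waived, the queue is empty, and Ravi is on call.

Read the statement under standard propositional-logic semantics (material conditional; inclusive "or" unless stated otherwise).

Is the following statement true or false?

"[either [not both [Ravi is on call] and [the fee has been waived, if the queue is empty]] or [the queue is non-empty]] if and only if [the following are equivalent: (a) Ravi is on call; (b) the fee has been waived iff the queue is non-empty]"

true

Let R = "Ravi is on call" (True), Q = "the queue is empty" (True), P = "the fee has been waived" (True).
Formalization: ((R nand (Q -> P)) or not Q) iff (R iff (P iff not Q))

Q -> P = True -> True = True
R nand (Q -> P) = True nand True = False
not Q = not True = False
(R nand (Q -> P)) or not Q = False or False = False
not Q = not True = False
P iff not Q = True iff False = False
R iff (P iff not Q) = True iff False = False
((R nand (Q -> P)) or not Q) iff (R iff (P iff not Q)) = False iff False = True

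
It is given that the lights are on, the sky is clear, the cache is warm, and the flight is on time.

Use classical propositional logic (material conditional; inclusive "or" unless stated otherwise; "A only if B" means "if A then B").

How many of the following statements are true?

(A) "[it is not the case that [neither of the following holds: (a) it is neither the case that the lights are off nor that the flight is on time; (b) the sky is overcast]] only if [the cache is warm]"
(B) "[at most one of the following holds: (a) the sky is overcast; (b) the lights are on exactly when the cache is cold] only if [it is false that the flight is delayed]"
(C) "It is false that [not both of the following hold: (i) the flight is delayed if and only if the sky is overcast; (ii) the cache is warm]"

3

Let P = "the lights are on" (T), S = "the flight is delayed" (F), Q = "the sky is overcast" (F), R = "the cache is warm" (T).

(A): Parsed as ~((~P nor ~S) nor Q) -> R

~P = ~T = F
~S = ~F = T
~P nor ~S = F nor T = F
(~P nor ~S) nor Q = F nor F = T
~((~P nor ~S) nor Q) = ~T = F
~((~P nor ~S) nor Q) -> R = F -> T = T
Thus (A) is true.

(B): Parsed as (Q nand (P <-> ~R)) -> ~S

~R = ~T = F
P <-> ~R = T <-> F = F
Q nand (P <-> ~R) = F nand F = T
~S = ~F = T
(Q nand (P <-> ~R)) -> ~S = T -> T = T
Thus (B) is true.

(C): This is ~((S <-> Q) nand R).

S <-> Q = F <-> F = T
(S <-> Q) nand R = T nand T = F
~((S <-> Q) nand R) = ~F = T
Thus (C) is true.

Count: 3.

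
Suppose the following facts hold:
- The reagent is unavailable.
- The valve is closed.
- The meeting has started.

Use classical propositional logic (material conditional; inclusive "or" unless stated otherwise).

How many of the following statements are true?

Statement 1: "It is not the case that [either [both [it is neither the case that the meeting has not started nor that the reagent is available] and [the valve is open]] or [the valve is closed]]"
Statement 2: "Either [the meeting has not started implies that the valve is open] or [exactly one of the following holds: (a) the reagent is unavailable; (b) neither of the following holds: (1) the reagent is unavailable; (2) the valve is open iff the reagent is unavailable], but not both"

0

Let P = "the meeting has started" (True), K = "the reagent is available" (False), H = "the valve is open" (False).

Statement 1: Formalization: not (((not P nor K) and H) or not H)

not P = not True = False
not P nor K = False nor False = True
(not P nor K) and H = True and False = False
not H = not False = True
((not P nor K) and H) or not H = False or True = True
not (((not P nor K) and H) or not H) = not True = False
So Statement 1 is false.

Statement 2: In symbols: (not P -> H) xor (not K xor (not K nor (H iff not K)))

not P = not True = False
not P -> H = False -> False = True
not K = not False = True
not K = not False = True
not K = not False = True
H iff not K = False iff True = False
not K nor (H iff not K) = True nor False = False
not K xor (not K nor (H iff not K)) = True xor False = True
(not P -> H) xor (not K xor (not K nor (H iff not K))) = True xor True = False
Hence Statement 2 is false.

0 of the 2 statements are true (none).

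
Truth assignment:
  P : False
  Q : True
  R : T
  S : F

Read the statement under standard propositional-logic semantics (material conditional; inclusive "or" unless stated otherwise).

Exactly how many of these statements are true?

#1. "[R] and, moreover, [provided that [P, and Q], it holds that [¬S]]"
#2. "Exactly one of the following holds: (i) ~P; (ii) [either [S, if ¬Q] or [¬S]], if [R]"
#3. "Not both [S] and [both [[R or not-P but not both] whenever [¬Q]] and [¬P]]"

#1: In symbols: R & ((P & Q) -> ~S)

P & Q = F & T = F
~S = ~F = T
(P & Q) -> ~S = F -> T = T
R & ((P & Q) -> ~S) = T & T = T
Hence #1 is true.

#2: Parsed as ~P xor (R -> ((~Q -> S) | ~S))

~P = ~F = T
~Q = ~T = F
~Q -> S = F -> F = T
~S = ~F = T
(~Q -> S) | ~S = T | T = T
R -> ((~Q -> S) | ~S) = T -> T = T
~P xor (R -> ((~Q -> S) | ~S)) = T xor T = F
Hence #2 is false.

#3: In symbols: S nand ((~Q -> (R xor ~P)) & ~P)

~Q = ~T = F
~P = ~F = T
R xor ~P = T xor T = F
~Q -> (R xor ~P) = F -> F = T
~P = ~F = T
(~Q -> (R xor ~P)) & ~P = T & T = T
S nand ((~Q -> (R xor ~P)) & ~P) = F nand T = T
Hence #3 is true.

2 of the 3 statements are true.

2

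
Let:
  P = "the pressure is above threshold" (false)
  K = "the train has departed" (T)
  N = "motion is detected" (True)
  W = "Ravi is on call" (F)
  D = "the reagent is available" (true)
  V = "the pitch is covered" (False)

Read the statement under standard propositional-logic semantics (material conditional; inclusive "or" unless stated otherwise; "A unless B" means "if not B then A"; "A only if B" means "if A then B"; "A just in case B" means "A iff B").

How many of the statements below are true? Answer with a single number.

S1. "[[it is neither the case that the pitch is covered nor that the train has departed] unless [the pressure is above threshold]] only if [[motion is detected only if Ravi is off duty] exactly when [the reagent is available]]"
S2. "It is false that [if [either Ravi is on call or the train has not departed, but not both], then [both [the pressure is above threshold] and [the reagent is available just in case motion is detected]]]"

S1: Parsed as ((V nor K) | P) -> ((N -> ~W) <-> D)

V nor K = F nor T = F
(V nor K) | P = F | F = F
~W = ~F = T
N -> ~W = T -> T = T
(N -> ~W) <-> D = T <-> T = T
((V nor K) | P) -> ((N -> ~W) <-> D) = F -> T = T
So S1 is true.

S2: In symbols: ~((W xor ~K) -> (P & (D <-> N)))

~K = ~T = F
W xor ~K = F xor F = F
D <-> N = T <-> T = T
P & (D <-> N) = F & T = F
(W xor ~K) -> (P & (D <-> N)) = F -> F = T
~((W xor ~K) -> (P & (D <-> N))) = ~T = F
So S2 is false.

Count: 1.

1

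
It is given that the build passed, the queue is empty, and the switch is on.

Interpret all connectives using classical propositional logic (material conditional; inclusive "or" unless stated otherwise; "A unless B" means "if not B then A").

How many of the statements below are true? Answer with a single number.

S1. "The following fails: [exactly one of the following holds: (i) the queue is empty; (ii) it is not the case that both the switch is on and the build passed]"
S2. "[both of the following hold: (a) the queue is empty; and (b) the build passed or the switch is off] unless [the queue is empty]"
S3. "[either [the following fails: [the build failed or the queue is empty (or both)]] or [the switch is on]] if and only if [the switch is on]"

2

Let Q = "the queue is empty" (True), R = "the switch is on" (True), P = "the build passed" (True).

S1: This is not (Q xor (R nand P)).

R nand P = True nand True = False
Q xor (R nand P) = True xor False = True
not (Q xor (R nand P)) = not True = False
Thus S1 is false.

S2: Formalization: (Q and (P or not R)) or Q

not R = not True = False
P or not R = True or False = True
Q and (P or not R) = True and True = True
(Q and (P or not R)) or Q = True or True = True
Thus S2 is true.

S3: Parsed as (not (not P or Q) or R) iff R

not P = not True = False
not P or Q = False or True = True
not (not P or Q) = not True = False
not (not P or Q) or R = False or True = True
(not (not P or Q) or R) iff R = True iff True = True
So S3 is true.

2 of the 3 statements are true (S2, S3).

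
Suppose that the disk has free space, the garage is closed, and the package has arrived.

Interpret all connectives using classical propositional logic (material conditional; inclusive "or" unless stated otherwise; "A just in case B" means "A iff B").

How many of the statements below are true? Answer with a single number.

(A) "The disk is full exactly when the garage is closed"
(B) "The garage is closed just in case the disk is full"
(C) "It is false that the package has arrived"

Let P = "the disk is full" (False), Q = "the garage is closed" (True), D = "the package has arrived" (True).

(A): Parsed as P iff Q

P iff Q = False iff True = False
So (A) is false.

(B): In symbols: Q iff P

Q iff P = True iff False = False
Hence (B) is false.

(C): Formalization: not D

not D = not True = False
Hence (C) is false.

True statements: 0 (none).

0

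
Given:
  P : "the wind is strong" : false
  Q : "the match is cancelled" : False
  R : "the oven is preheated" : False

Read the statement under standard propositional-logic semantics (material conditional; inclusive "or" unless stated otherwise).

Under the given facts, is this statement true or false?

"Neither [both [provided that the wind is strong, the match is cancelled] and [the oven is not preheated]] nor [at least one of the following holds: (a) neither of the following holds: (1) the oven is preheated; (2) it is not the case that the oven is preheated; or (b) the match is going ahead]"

In symbols: ((P → Q) ∧ ¬R) ↓ ((R ↓ ¬R) ∨ ¬Q)

P → Q = F → F = T
¬R = ¬F = T
(P → Q) ∧ ¬R = T ∧ T = T
¬R = ¬F = T
R ↓ ¬R = F ↓ T = F
¬Q = ¬F = T
(R ↓ ¬R) ∨ ¬Q = F ∨ T = T
((P → Q) ∧ ¬R) ↓ ((R ↓ ¬R) ∨ ¬Q) = T ↓ T = F

The statement is false.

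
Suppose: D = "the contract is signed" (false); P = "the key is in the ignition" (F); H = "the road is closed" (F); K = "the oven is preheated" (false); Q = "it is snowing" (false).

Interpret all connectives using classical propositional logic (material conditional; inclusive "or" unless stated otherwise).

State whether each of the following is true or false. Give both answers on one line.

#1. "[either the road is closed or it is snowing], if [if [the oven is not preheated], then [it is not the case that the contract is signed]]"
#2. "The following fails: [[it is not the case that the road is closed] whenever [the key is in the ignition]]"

#1 false; #2 false

#1: This is (not K -> not D) -> (H or Q).

not K = not False = True
not D = not False = True
not K -> not D = True -> True = True
H or Q = False or False = False
(not K -> not D) -> (H or Q) = True -> False = False
So #1 is false.

#2: Parsed as not (P -> not H)

not H = not False = True
P -> not H = False -> True = True
not (P -> not H) = not True = False
So #2 is false.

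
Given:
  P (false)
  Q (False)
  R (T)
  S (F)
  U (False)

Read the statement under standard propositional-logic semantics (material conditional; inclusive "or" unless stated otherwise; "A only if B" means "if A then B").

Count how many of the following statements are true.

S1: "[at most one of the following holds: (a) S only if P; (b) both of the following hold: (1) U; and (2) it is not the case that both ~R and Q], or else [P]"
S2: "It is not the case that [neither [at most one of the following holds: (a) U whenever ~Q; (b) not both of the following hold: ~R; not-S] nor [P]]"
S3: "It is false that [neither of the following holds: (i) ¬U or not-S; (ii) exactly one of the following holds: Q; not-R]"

3

S1: This is ((S -> P) nand (U & (~R nand Q))) | P.

S -> P = F -> F = T
~R = ~T = F
~R nand Q = F nand F = T
U & (~R nand Q) = F & T = F
(S -> P) nand (U & (~R nand Q)) = T nand F = T
((S -> P) nand (U & (~R nand Q))) | P = T | F = T
Thus S1 is true.

S2: This is ~(((~Q -> U) nand (~R nand ~S)) nor P).

~Q = ~F = T
~Q -> U = T -> F = F
~R = ~T = F
~S = ~F = T
~R nand ~S = F nand T = T
(~Q -> U) nand (~R nand ~S) = F nand T = T
((~Q -> U) nand (~R nand ~S)) nor P = T nor F = F
~(((~Q -> U) nand (~R nand ~S)) nor P) = ~F = T
Hence S2 is true.

S3: In symbols: ~((~U | ~S) nor (Q xor ~R))

~U = ~F = T
~S = ~F = T
~U | ~S = T | T = T
~R = ~T = F
Q xor ~R = F xor F = F
(~U | ~S) nor (Q xor ~R) = T nor F = F
~((~U | ~S) nor (Q xor ~R)) = ~F = T
Hence S3 is true.

Count: 3.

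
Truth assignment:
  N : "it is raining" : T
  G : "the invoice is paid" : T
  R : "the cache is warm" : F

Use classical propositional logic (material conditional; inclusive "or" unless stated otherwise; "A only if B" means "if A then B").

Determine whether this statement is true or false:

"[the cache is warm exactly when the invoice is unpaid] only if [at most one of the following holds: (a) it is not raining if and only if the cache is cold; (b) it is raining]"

true

Values: R=F, G=T, N=T.
This is (R <-> ~G) -> ((~N <-> ~R) nand N).

~G = ~T = F
R <-> ~G = F <-> F = T
~N = ~T = F
~R = ~F = T
~N <-> ~R = F <-> T = F
(~N <-> ~R) nand N = F nand T = T
(R <-> ~G) -> ((~N <-> ~R) nand N) = T -> T = T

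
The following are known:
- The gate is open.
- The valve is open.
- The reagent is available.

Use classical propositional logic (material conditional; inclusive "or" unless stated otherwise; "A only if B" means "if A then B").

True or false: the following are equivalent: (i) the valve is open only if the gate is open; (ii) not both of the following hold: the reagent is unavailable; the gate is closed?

True

Let Q = "the valve is open" (T), R = "the gate is open" (T), L = "the reagent is available" (T).
Formalization: (Q -> R) <-> (~L nand ~R)

Q -> R = T -> T = T
~L = ~T = F
~R = ~T = F
~L nand ~R = F nand F = T
(Q -> R) <-> (~L nand ~R) = T <-> T = T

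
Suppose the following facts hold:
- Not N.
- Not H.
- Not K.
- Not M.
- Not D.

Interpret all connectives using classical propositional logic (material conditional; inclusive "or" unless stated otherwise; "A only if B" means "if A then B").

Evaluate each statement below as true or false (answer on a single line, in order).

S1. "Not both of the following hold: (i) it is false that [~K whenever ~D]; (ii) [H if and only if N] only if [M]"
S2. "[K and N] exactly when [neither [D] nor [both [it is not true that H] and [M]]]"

S1 true, S2 false

S1: Formalization: ~(~D -> ~K) nand ((H <-> N) -> M)

~D = ~F = T
~K = ~F = T
~D -> ~K = T -> T = T
~(~D -> ~K) = ~T = F
H <-> N = F <-> F = T
(H <-> N) -> M = T -> F = F
~(~D -> ~K) nand ((H <-> N) -> M) = F nand F = T
So S1 is true.

S2: Formalization: (K & N) <-> (D nor (~H & M))

K & N = F & F = F
~H = ~F = T
~H & M = T & F = F
D nor (~H & M) = F nor F = T
(K & N) <-> (D nor (~H & M)) = F <-> T = F
Hence S2 is false.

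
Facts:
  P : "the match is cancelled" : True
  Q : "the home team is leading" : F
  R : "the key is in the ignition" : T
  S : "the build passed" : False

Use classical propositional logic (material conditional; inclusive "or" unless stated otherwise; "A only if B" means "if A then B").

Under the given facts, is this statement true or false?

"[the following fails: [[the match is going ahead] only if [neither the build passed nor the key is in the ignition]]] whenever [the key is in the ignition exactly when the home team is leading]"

Values: R=True, Q=False, P=True, S=False.
In symbols: (R iff Q) -> not (not P -> (S nor R))

R iff Q = True iff False = False
not P = not True = False
S nor R = False nor True = False
not P -> (S nor R) = False -> False = True
not (not P -> (S nor R)) = not True = False
(R iff Q) -> not (not P -> (S nor R)) = False -> False = True

True.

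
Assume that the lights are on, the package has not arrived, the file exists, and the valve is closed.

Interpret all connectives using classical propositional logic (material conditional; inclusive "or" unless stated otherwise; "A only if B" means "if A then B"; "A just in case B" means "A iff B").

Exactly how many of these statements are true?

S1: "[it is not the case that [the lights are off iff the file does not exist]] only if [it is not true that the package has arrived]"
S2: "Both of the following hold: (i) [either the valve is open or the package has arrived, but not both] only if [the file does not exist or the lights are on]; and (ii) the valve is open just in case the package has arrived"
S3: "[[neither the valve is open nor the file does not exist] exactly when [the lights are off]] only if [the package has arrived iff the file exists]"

Let U = "the lights are on" (T), K = "the file exists" (T), Q = "the package has arrived" (F), S = "the valve is open" (F).

S1: Formalization: ¬(¬U ↔ ¬K) → ¬Q

¬U = ¬T = F
¬K = ¬T = F
¬U ↔ ¬K = F ↔ F = T
¬(¬U ↔ ¬K) = ¬T = F
¬Q = ¬F = T
¬(¬U ↔ ¬K) → ¬Q = F → T = T
Hence S1 is true.

S2: Formalization: ((S ⊕ Q) → (¬K ∨ U)) ∧ (S ↔ Q)

S ⊕ Q = F ⊕ F = F
¬K = ¬T = F
¬K ∨ U = F ∨ T = T
(S ⊕ Q) → (¬K ∨ U) = F → T = T
S ↔ Q = F ↔ F = T
((S ⊕ Q) → (¬K ∨ U)) ∧ (S ↔ Q) = T ∧ T = T
Thus S2 is true.

S3: Formalization: ((S ↓ ¬K) ↔ ¬U) → (Q ↔ K)

¬K = ¬T = F
S ↓ ¬K = F ↓ F = T
¬U = ¬T = F
(S ↓ ¬K) ↔ ¬U = T ↔ F = F
Q ↔ K = F ↔ T = F
((S ↓ ¬K) ↔ ¬U) → (Q ↔ K) = F → F = T
So S3 is true.

3 of the 3 statements are true (S1, S2, S3).

3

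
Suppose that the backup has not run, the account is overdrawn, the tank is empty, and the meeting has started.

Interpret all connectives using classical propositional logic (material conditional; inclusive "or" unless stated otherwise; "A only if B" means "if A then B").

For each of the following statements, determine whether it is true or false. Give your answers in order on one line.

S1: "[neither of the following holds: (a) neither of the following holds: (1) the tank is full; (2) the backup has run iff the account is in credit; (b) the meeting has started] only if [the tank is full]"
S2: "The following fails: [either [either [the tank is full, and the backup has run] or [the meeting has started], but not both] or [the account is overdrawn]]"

Let S = "the tank is full" (False), Q = "the backup has run" (False), G = "the account is overdrawn" (True), W = "the meeting has started" (True).

S1: In symbols: ((S nor (Q iff not G)) nor W) -> S

not G = not True = False
Q iff not G = False iff False = True
S nor (Q iff not G) = False nor True = False
(S nor (Q iff not G)) nor W = False nor True = False
((S nor (Q iff not G)) nor W) -> S = False -> False = True
Hence S1 is true.

S2: Formalization: not (((S and Q) xor W) or G)

S and Q = False and False = False
(S and Q) xor W = False xor True = True
((S and Q) xor W) or G = True or True = True
not (((S and Q) xor W) or G) = not True = False
So S2 is false.

S1 T / S2 F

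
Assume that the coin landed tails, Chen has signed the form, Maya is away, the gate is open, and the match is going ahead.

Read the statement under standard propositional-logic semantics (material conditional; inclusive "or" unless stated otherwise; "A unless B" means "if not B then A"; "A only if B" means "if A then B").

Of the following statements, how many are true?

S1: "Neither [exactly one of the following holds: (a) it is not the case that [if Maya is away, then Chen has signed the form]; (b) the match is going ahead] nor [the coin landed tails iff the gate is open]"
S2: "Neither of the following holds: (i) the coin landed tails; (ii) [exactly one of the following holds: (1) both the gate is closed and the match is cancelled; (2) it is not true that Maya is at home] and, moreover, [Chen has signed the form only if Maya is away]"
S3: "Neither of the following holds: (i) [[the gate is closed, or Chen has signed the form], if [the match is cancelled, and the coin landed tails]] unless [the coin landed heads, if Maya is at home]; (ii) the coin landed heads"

0

Let M = "Maya is at home" (False), U = "Chen has signed the form" (True), K = "the match is cancelled" (False), R = "the coin landed heads" (False), V = "the gate is open" (True).

S1: Parsed as (not (not M -> U) xor not K) nor (not R iff V)

not M = not False = True
not M -> U = True -> True = True
not (not M -> U) = not True = False
not K = not False = True
not (not M -> U) xor not K = False xor True = True
not R = not False = True
not R iff V = True iff True = True
(not (not M -> U) xor not K) nor (not R iff V) = True nor True = False
Thus S1 is false.

S2: Formalization: not R nor (((not V and K) xor not M) and (U -> not M))

not R = not False = True
not V = not True = False
not V and K = False and False = False
not M = not False = True
(not V and K) xor not M = False xor True = True
not M = not False = True
U -> not M = True -> True = True
((not V and K) xor not M) and (U -> not M) = True and True = True
not R nor (((not V and K) xor not M) and (U -> not M)) = True nor True = False
So S2 is false.

S3: This is (((K and not R) -> (not V or U)) or (M -> R)) nor R.

not R = not False = True
K and not R = False and True = False
not V = not True = False
not V or U = False or True = True
(K and not R) -> (not V or U) = False -> True = True
M -> R = False -> False = True
((K and not R) -> (not V or U)) or (M -> R) = True or True = True
(((K and not R) -> (not V or U)) or (M -> R)) nor R = True nor False = False
Thus S3 is false.

True statements: 0 (none).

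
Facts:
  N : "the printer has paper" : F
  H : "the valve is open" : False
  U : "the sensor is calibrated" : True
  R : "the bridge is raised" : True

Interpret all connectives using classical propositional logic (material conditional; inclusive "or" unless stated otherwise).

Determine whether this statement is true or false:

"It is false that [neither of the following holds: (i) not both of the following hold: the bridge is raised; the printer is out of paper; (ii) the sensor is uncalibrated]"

Values: R=T, N=F, U=T.
In symbols: ¬((R ↑ ¬N) ↓ ¬U)

¬N = ¬F = T
R ↑ ¬N = T ↑ T = F
¬U = ¬T = F
(R ↑ ¬N) ↓ ¬U = F ↓ F = T
¬((R ↑ ¬N) ↓ ¬U) = ¬T = F

False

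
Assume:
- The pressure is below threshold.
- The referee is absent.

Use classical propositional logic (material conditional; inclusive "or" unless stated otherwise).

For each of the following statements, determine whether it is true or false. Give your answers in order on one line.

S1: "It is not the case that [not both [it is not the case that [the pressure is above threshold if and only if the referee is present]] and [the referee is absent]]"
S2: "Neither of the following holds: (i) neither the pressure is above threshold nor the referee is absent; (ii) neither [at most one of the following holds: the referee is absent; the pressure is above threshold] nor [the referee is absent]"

S1 F; S2 T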